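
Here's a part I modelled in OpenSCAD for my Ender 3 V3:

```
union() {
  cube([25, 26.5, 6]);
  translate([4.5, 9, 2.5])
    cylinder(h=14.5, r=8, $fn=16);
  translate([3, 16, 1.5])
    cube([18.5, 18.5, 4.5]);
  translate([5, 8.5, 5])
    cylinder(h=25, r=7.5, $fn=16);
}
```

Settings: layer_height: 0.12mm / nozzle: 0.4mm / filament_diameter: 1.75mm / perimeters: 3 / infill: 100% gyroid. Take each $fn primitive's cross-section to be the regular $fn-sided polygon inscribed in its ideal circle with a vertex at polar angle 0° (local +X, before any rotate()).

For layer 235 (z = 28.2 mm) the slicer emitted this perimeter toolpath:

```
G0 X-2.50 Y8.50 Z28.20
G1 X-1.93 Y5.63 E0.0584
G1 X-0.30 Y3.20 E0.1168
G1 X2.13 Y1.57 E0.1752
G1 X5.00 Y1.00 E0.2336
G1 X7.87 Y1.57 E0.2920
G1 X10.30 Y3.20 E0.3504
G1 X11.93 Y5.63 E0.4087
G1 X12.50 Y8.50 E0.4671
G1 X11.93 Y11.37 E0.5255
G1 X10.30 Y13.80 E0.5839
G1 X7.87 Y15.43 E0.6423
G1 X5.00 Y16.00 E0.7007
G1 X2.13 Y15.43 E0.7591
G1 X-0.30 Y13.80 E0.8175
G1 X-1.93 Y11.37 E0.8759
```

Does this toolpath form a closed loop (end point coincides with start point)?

Start point (G0): (-2.50, 8.50). End point (last G1): the path does not return to the start — open.

no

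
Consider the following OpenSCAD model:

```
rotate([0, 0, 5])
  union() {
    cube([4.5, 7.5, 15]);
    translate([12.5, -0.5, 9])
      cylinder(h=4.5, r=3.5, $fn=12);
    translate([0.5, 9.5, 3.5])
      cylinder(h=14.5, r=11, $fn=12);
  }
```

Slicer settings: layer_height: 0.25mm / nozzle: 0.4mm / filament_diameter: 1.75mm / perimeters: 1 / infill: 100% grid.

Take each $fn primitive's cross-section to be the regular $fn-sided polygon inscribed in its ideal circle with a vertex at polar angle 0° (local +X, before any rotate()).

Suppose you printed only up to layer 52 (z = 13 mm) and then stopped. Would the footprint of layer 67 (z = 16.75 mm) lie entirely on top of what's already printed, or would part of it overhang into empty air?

entirely on top

Compare the two slices. At z = 13: the cube is present — its section is the full 4.5×7.5 rectangle (area 33.75 mm²); the r=3.5 cylinder at (12.5, -0.5) contributes a regular 12-gon of circumradius 3.5 (area = (12/2)·3.500²·sin(360°/12) = 36.75 mm²); the r=11 cylinder at (0.5, 9.5) contributes a regular 12-gon of circumradius 11 (area = (12/2)·11.000²·sin(360°/12) = 363.00 mm²); Taking the union: the regions partially overlap — summed areas 433.50 mm² minus the doubly-counted overlap 33.75 mm² gives 399.75 mm² — area = 399.75 mm²; (rotated 5° about Z; rotation is an isometry so areas/perimeters/island counts are preserved). At z = 16.75: the cube does not reach this height (z outside [0, 15]); the cylinder at (12.5, -0.5) does not reach this height (z outside [9, 13.5]); the r=11 cylinder at (0.5, 9.5) gives a regular 12-gon of circumradius 11 (constant along its height) (area = (12/2)·11.000²·sin(360°/12) = 363.00 mm²); Combining (union): only the r=11 cylinder at (0.5, 9.5) is present, so the union is just that shape — area = 363.00 mm²; (whole slice rotated 5° about Z — lengths, areas and connectivity unchanged). Checking containment: the cross-section at z = 16.75 is a subset of the cross-section at z = 13.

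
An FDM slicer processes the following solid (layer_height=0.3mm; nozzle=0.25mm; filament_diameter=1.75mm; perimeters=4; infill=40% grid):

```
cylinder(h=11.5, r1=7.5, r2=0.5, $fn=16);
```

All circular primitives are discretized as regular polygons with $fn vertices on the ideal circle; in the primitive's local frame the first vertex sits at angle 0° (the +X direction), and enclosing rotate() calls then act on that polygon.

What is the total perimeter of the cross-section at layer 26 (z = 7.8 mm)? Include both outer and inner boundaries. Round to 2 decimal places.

At z = 7.8 mm: the cone (r1=7.5→r2=0.5) has section circumradius 2.752 here — a regular 16-gon (perimeter = 2·16·2.752·sin(180°/16) = 17.18 mm). Overall, the cross-section is a single solid region. Total boundary length (outer) = 17.18 mm.

17.18 mm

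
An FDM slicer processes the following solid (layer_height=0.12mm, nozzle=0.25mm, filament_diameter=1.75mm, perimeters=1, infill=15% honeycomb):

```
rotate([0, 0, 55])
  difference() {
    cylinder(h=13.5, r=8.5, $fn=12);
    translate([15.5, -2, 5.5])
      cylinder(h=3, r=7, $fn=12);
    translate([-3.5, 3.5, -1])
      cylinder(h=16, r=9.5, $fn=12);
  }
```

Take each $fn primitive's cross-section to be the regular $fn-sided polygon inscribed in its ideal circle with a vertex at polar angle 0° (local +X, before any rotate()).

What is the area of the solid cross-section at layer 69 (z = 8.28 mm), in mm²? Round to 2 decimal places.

At z = 8.28 mm: the r=8.5 cylinder gives a regular 12-gon of circumradius 8.5 (constant along its height) (area = (12/2)·8.500²·sin(360°/12) = 216.75 mm²); the cylinder at (15.5, -2): section is a regular 12-gon, circumradius r=7 (area = (12/2)·7.000²·sin(360°/12) = 147.00 mm²); the cylinder at (-3.5, 3.5): section is a regular 12-gon, circumradius r=9.5 (area = (12/2)·9.500²·sin(360°/12) = 270.75 mm²); Taking the first minus the rest: starting from the r=8.5 cylinder (216.75 mm²), the r=7 cylinder at (15.5, -2) misses the remaining region (no effect); the r=9.5 cylinder at (-3.5, 3.5) partially overlaps it — only the 156.11 mm² overlap (of its 270.75 mm²) is removed, clipping the outline — area = 60.64 mm²; (whole slice rotated 55° about Z — lengths, areas and connectivity unchanged). Overall, the cross-section is a single solid region. Net area = 60.64 mm².

60.64 mm²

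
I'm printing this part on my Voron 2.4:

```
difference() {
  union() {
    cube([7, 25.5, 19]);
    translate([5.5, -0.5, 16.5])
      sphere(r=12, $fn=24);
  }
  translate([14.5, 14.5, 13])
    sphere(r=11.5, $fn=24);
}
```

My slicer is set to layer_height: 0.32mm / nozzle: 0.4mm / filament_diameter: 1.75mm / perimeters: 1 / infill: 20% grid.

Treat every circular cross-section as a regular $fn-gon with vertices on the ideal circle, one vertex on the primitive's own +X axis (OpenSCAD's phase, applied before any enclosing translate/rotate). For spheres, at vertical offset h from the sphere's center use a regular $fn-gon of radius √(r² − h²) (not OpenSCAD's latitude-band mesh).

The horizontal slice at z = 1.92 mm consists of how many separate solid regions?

At z = 1.92 mm: the cube is present — its section is the full 7×25.5 rectangle; the sphere at (5.5, -0.5) does not reach this height (|z−center|=14.580 > r=12); Merging all regions: only the 7×25.5 cube is present, so the union is just that shape — 1 connected region; the r=11.5 sphere at (14.5, 14.5) slices to a regular 24-gon of circumradius 3.080 (√(r²−h²) with h=11.08 from center); Subtracting the remaining from the first: starting from the result so far, the r=11.5 sphere at (14.5, 14.5) misses the remaining region (no effect) — 1 connected region. The result has 1 disconnected region.

1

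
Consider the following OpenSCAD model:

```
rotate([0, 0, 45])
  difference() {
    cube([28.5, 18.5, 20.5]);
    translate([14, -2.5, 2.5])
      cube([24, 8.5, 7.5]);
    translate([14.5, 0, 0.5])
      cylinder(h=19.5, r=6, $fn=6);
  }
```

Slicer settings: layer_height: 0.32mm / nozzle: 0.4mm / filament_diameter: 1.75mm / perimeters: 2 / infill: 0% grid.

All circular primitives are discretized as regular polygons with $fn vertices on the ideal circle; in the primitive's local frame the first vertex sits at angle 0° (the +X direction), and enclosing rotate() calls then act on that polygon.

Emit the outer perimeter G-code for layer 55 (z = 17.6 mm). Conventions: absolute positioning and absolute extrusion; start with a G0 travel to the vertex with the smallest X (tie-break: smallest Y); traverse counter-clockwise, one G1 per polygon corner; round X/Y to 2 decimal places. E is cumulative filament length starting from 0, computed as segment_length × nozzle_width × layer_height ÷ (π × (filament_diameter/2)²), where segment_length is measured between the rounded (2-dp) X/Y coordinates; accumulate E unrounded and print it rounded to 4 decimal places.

At z = 17.6 mm: the cube (footprint 28.5×18.5) is included at this height; the cube at (14, -2.5) is not intersected at this z (z outside [2.5, 10]); the r=6 cylinder at (14.5, 0) contributes a regular 6-gon of circumradius 6; After the difference (first − rest): starting from the 28.5×18.5 cube, the r=6 cylinder at (14.5, 0) partially overlaps it — only the 46.77 mm² overlap (of its 93.53 mm²) is removed, clipping the outline — 1 connected region; (whole slice rotated 45° about Z — lengths, areas and connectivity unchanged). The outline is a single polygon with 8 vertices. Extrusion per mm of travel: 0.4 × 0.32 / (π × 0.875²) = 0.053216. Accumulating E over each segment gives final E = 5.3208.

G0 X-13.08 Y13.08 Z17.60
G1 X0.00 Y0.00 E0.9844
G1 X6.01 Y6.01 E1.4367
G1 X4.46 Y11.81 E1.7562
G1 X8.70 Y16.05 E2.0753
G1 X14.50 Y14.50 E2.3948
G1 X20.15 Y20.15 E2.8200
G1 X7.07 Y33.23 E3.8044
G1 X-13.08 Y13.08 E5.3208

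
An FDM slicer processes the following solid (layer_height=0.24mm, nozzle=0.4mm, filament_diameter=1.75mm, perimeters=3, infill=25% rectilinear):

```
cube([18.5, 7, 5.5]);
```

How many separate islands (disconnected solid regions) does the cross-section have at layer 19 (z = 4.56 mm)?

1

At z = 4.56 mm: the cube (footprint 18.5×7) is included at this height. Overall, the cross-section is a single solid region. Island count = 1.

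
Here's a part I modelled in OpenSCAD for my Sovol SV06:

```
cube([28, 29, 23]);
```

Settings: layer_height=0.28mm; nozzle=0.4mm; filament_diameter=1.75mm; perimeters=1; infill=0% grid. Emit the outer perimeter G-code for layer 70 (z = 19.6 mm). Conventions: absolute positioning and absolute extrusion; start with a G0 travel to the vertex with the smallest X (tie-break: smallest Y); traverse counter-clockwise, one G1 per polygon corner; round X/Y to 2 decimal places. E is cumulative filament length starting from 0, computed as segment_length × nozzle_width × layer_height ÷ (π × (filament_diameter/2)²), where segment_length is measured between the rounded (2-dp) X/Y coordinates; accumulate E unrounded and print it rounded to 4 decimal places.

At z = 19.6 mm: the cube is present — its section is the full 28×29 rectangle. The outline is a single polygon with 4 vertices. Extrusion per mm of travel: 0.4 × 0.28 / (π × 0.875²) = 0.046564. Accumulating E over each segment gives final E = 5.3083.

G0 X0.00 Y0.00 Z19.60
G1 X28.00 Y0.00 E1.3038
G1 X28.00 Y29.00 E2.6542
G1 X0.00 Y29.00 E3.9580
G1 X0.00 Y0.00 E5.3083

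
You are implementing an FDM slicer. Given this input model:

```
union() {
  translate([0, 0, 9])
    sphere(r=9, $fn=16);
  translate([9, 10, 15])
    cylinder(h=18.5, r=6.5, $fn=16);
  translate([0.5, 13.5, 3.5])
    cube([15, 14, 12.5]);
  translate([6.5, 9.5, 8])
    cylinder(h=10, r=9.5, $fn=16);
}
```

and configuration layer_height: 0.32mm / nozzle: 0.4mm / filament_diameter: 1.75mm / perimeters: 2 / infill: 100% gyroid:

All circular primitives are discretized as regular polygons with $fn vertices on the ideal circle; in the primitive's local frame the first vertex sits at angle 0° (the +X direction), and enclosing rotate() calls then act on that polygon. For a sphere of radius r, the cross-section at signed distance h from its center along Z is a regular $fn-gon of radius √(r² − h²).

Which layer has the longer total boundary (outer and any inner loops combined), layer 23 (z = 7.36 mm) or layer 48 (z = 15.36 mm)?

layer 23 (z = 7.36 mm)

Layer 23 (z = 7.36): the r=9 sphere contributes a regular 16-gon of circumradius √(9²−1.64²) = 8.849 (perimeter = 2·16·8.849·sin(180°/16) = 55.25 mm); the cylinder at (9, 10) does not reach this height (z outside [15, 33.5]); the cube at (0.5, 13.5) is present — its section is the full 15×14 rectangle (perimeter 58.00 mm); the cylinder at (6.5, 9.5) is absent (z outside [8, 18]); Taking the union: the 2 present regions are separate (no shared area or edge), so areas and boundary lengths simply add and each stays a separate island — boundary = 113.25 mm. So its perimeter = 113.25 mm. Layer 48 (z = 15.36): the sphere: section is a regular 16-gon, circumradius = √(r²−h²) = √(9²−6.36²) = 6.368 (perimeter = 2·16·6.368·sin(180°/16) = 39.75 mm); the r=6.5 cylinder at (9, 10) contributes a regular 16-gon of circumradius 6.5 (perimeter = 2·16·6.500·sin(180°/16) = 40.58 mm); the 15×14 cube at (0.5, 13.5) contributes its full rectangle (perimeter 58.00 mm); the r=9.5 cylinder at (6.5, 9.5) contributes a regular 16-gon of circumradius 9.5 (perimeter = 2·16·9.500·sin(180°/16) = 59.31 mm); Combining (union): the regions partially overlap (shared area 219.55 mm²), so the edge portions inside another operand are dropped and the merged outline is re-measured after clipping — boundary = 98.83 mm. So its perimeter = 98.83 mm. Layer 23 is larger (113.25 vs 98.83 mm).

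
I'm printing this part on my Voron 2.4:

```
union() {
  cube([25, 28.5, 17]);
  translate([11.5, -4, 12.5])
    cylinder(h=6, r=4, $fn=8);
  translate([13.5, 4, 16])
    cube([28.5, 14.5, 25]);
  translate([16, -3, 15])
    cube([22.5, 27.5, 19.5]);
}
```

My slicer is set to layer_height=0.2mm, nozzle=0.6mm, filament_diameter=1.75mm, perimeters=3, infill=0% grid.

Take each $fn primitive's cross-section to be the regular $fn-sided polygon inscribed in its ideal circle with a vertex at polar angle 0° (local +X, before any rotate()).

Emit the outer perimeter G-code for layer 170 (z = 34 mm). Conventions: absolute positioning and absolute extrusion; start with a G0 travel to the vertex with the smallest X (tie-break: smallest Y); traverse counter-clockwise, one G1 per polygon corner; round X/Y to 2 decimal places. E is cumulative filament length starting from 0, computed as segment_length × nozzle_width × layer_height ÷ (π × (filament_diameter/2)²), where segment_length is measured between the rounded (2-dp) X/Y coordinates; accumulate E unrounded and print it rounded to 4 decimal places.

G0 X13.50 Y4.00 Z34.00
G1 X16.00 Y4.00 E0.1247
G1 X16.00 Y-3.00 E0.4740
G1 X38.50 Y-3.00 E1.5965
G1 X38.50 Y4.00 E1.9457
G1 X42.00 Y4.00 E2.1203
G1 X42.00 Y18.50 E2.8437
G1 X38.50 Y18.50 E3.0184
G1 X38.50 Y24.50 E3.3177
G1 X16.00 Y24.50 E4.4402
G1 X16.00 Y18.50 E4.7396
G1 X13.50 Y18.50 E4.8643
G1 X13.50 Y4.00 E5.5877

At z = 34 mm: the cube is not intersected at this z (z outside [0, 17]); the cylinder at (11.5, -4) is absent (z outside [12.5, 18.5]); the cube at (13.5, 4) (footprint 28.5×14.5) is included at this height; the cube at (16, -3) is present — its section is the full 22.5×27.5 rectangle; Combining (union): the regions partially overlap (shared area 326.25 mm²), so overlapping operands fuse into one piece — 1 connected region. The outline is a single polygon with 12 vertices. Extrusion per mm of travel: 0.6 × 0.2 / (π × 0.875²) = 0.049890. Accumulating E over each segment gives final E = 5.5877.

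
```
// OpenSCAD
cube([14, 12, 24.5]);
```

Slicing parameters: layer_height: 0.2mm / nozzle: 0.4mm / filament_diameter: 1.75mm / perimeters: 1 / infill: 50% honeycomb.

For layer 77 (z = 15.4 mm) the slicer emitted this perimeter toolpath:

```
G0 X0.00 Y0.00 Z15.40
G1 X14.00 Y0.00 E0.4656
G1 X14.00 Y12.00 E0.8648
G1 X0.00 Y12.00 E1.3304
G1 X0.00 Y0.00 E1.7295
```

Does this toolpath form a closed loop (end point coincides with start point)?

yes

Start point (G0): (0.00, 0.00). End point (last G1): the path returns to the start — closed.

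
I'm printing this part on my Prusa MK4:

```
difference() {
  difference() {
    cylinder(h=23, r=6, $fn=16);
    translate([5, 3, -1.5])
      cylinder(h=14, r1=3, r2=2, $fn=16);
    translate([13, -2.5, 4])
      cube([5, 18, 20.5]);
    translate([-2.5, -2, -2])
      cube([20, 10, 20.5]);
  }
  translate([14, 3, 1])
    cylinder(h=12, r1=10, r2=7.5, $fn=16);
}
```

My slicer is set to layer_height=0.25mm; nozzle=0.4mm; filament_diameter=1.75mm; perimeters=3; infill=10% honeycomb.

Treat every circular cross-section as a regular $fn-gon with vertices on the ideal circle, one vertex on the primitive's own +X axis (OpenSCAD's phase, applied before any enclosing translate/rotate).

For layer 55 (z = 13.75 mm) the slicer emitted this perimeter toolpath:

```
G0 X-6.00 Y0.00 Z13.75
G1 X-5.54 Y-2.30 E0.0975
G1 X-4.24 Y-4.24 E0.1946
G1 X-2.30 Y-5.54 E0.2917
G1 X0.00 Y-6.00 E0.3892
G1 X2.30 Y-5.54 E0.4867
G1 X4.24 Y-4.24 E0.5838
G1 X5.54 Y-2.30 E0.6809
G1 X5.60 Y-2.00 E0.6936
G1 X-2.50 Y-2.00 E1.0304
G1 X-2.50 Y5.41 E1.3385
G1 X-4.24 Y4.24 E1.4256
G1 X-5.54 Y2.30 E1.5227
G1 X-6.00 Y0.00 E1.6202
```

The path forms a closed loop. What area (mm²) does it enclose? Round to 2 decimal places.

Apply the shoelace formula to the sequence of (X, Y) vertices; enclosed area = 51.65 mm².

51.65 mm²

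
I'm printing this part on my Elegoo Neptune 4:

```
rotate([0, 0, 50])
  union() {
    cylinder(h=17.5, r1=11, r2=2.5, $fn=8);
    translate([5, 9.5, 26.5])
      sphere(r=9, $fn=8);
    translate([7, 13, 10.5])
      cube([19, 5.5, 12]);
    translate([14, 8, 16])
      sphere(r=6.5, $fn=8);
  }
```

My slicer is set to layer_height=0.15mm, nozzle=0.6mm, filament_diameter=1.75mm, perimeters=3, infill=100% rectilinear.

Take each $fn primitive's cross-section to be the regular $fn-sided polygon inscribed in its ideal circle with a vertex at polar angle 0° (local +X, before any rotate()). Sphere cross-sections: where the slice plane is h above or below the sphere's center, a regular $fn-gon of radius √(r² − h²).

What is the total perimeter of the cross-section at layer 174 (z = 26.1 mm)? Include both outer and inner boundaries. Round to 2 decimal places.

At z = 26.1 mm: the cone is absent (z outside [0, 17.5]); the r=9 sphere at (5, 9.5) contributes a regular 8-gon of circumradius √(9²−0.4²) = 8.991 (perimeter = 2·8·8.991·sin(180°/8) = 55.05 mm); the cube at (7, 13) is not intersected at this z (z outside [10.5, 22.5]); the sphere at (14, 8) does not reach this height (|z−center|=10.100 > r=6.5); Merging all regions: only the r=9 sphere at (5, 9.5) is present, so the union is just that shape — boundary = 55.05 mm; (whole slice rotated 50° about Z — lengths, areas and connectivity unchanged). Overall, the cross-section is a single solid region. Total boundary length (outer) = 55.05 mm.

55.05 mm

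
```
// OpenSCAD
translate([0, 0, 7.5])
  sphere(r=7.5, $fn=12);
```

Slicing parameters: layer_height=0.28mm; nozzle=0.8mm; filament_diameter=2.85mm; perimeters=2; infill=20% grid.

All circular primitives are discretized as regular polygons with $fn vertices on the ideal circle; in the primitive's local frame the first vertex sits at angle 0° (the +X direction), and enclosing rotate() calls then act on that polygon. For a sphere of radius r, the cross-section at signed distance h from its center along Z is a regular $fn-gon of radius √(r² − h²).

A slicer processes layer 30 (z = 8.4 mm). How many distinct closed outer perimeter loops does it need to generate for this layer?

1

At z = 8.4 mm: the sphere: section is a regular 12-gon, circumradius = √(r²−h²) = √(7.5²−0.9²) = 7.446. The result has 1 disconnected region.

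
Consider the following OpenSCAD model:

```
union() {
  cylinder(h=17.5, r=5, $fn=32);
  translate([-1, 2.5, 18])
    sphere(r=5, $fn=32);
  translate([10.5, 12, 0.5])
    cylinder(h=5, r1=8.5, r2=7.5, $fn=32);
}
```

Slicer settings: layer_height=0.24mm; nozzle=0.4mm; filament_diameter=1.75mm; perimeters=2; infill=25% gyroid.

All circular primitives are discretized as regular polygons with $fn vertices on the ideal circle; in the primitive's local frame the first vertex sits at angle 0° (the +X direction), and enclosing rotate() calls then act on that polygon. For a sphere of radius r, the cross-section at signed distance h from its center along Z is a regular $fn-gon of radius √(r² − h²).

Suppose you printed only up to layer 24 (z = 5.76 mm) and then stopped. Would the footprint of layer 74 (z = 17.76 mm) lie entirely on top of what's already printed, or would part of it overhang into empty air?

Compare the two slices. At z = 5.76: the r=5 cylinder gives a regular 32-gon of circumradius 5 (constant along its height) (area = (32/2)·5.000²·sin(360°/32) = 78.04 mm²); the sphere at (-1, 2.5) does not reach this height (|z−center|=12.240 > r=5); the cone at (10.5, 12) is absent (z outside [0.5, 5.5]); Combining (union): only the r=5 cylinder is present, so the union is just that shape — area = 78.04 mm². At z = 17.76: the cylinder is not intersected at this z (z outside [0, 17.5]); the r=5 sphere at (-1, 2.5) contributes a regular 32-gon of circumradius √(5²−0.24²) = 4.994 (area = (32/2)·4.994²·sin(360°/32) = 77.86 mm²); the cone at (10.5, 12) does not reach this height (z outside [0.5, 5.5]); Merging all regions: only the r=5 sphere at (-1, 2.5) is present, so the union is just that shape — area = 77.86 mm². Checking containment: at z = 17.76 the cross-section extends beyond the z = 5.76 cross-section by about 26.41 mm².

part overhangs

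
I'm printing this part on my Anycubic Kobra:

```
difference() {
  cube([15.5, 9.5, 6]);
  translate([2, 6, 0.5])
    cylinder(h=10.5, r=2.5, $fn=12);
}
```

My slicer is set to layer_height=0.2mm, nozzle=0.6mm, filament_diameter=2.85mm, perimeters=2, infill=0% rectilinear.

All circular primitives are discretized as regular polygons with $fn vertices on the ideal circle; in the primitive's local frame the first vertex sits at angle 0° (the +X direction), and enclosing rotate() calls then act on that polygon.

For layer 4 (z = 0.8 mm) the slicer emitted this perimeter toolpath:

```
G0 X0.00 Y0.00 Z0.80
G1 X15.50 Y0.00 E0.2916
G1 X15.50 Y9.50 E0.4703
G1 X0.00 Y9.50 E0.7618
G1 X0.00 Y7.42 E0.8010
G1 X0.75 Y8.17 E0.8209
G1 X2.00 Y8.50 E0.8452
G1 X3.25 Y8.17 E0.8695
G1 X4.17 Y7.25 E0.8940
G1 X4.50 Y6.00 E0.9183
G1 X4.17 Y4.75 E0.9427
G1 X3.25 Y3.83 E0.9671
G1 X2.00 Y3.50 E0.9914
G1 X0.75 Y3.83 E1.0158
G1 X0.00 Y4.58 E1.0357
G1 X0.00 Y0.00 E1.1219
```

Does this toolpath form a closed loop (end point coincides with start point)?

yes

Start point (G0): (0.00, 0.00). End point (last G1): the path returns to the start — closed.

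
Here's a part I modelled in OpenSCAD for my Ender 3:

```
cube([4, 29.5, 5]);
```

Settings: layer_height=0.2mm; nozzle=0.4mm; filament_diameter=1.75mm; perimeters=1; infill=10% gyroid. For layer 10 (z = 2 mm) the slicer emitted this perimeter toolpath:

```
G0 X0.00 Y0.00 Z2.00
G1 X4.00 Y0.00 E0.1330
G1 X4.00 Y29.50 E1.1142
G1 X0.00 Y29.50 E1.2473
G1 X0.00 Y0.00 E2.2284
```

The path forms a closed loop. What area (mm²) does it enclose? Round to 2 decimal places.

Apply the shoelace formula to the sequence of (X, Y) vertices; enclosed area = 118.00 mm².

118.00 mm²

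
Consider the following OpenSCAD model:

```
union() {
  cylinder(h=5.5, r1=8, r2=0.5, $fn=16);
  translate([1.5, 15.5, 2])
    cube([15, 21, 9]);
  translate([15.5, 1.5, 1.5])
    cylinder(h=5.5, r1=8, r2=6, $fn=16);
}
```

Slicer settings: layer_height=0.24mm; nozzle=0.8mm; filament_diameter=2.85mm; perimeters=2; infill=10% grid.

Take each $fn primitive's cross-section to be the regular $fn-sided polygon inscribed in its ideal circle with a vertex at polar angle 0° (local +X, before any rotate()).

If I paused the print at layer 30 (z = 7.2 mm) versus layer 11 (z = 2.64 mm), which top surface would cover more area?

layer 11 (z = 2.64 mm)

Layer 30 (z = 7.2): the cone is not intersected at this z (z outside [0, 5.5]); the cube at (1.5, 15.5) (footprint 15×21) is included at this height (area 315.00 mm²); the cone at (15.5, 1.5) is not intersected at this z (z outside [1.5, 7]); Taking the union: only the 15×21 cube at (1.5, 15.5) is present, so the union is just that shape — area = 315.00 mm². So its area = 315.00 mm². Layer 11 (z = 2.64): the cone contributes a regular 16-gon of circumradius 4.400 (interpolated between r1=8 and r2=0.5 at t=0.480) (area = (16/2)·4.400²·sin(360°/16) = 59.27 mm²); the cube at (1.5, 15.5) is present — its section is the full 15×21 rectangle (area 315.00 mm²); the cone at (15.5, 1.5): at t=0.207 of its height the radius interpolates to r₁+(r₂−r₁)t = 7.585, giving a regular 16-gon of that circumradius (area = (16/2)·7.585²·sin(360°/16) = 176.15 mm²); Combining (union): the 3 present regions are separate (no shared area or edge), so areas and boundary lengths simply add and each stays a separate island — area = 550.42 mm². So its area = 550.42 mm². Layer 11 is larger (550.42 vs 315.00 mm²).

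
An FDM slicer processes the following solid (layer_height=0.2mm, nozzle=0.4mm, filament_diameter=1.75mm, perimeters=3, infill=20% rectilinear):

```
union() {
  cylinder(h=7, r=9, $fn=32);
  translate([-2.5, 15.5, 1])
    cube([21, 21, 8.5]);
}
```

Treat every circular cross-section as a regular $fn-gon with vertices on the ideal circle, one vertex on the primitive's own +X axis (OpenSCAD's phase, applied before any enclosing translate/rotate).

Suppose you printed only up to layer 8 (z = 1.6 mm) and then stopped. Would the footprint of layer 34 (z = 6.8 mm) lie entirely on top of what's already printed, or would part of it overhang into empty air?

Compare the two slices. At z = 1.6: the r=9 cylinder contributes a regular 32-gon of circumradius 9 (area = (32/2)·9.000²·sin(360°/32) = 252.84 mm²); the cube at (-2.5, 15.5) (footprint 21×21) is included at this height (area 441.00 mm²); Merging all regions: the 2 present regions are separate (no shared area or edge), so areas and boundary lengths simply add and each stays a separate island — area = 693.84 mm². At z = 6.8: the r=9 cylinder gives a regular 32-gon of circumradius 9 (constant along its height) (area = (32/2)·9.000²·sin(360°/32) = 252.84 mm²); the cube at (-2.5, 15.5) is present — its section is the full 21×21 rectangle (area 441.00 mm²); Merging all regions: the 2 present regions are separate (no shared area or edge), so areas and boundary lengths simply add and each stays a separate island — area = 693.84 mm². Checking containment: the cross-section at z = 6.8 is a subset of the cross-section at z = 1.6.

entirely on top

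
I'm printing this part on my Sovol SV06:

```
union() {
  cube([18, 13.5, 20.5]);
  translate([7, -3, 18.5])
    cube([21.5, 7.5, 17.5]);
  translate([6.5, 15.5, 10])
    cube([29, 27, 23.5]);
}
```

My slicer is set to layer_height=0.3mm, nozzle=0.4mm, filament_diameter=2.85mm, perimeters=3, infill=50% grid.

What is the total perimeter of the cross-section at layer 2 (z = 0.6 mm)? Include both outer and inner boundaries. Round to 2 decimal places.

At z = 0.6 mm: the cube is present — its section is the full 18×13.5 rectangle (perimeter 63.00 mm); the cube at (7, -3) is not intersected at this z (z outside [18.5, 36]); the cube at (6.5, 15.5) is not intersected at this z (z outside [10, 33.5]); Merging all regions: only the 18×13.5 cube is present, so the union is just that shape — boundary = 63.00 mm. Overall, the cross-section is a single solid region. Total boundary length (outer) = 63.00 mm.

63.00 mm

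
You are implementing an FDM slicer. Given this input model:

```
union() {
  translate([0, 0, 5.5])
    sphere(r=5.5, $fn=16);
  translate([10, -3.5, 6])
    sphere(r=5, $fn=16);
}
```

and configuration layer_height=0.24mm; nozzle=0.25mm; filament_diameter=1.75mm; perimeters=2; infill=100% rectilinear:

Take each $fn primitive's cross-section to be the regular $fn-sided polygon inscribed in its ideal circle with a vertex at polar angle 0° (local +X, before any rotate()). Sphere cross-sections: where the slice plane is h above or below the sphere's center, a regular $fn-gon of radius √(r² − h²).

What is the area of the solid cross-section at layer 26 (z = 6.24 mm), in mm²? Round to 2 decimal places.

At z = 6.24 mm: the r=5.5 sphere slices to a regular 16-gon of circumradius 5.450 (√(r²−h²) with h=0.74 from center) (area = (16/2)·5.450²·sin(360°/16) = 90.93 mm²); the r=5 sphere at (10, -3.5) contributes a regular 16-gon of circumradius √(5²−0.24²) = 4.994 (area = (16/2)·4.994²·sin(360°/16) = 76.36 mm²); Combining (union): the 2 present regions are separate (no shared area or edge), so areas and boundary lengths simply add and each stays a separate island — area = 167.29 mm². Overall, the cross-section has 2 separate islands. Net area = 167.29 mm².

167.29 mm²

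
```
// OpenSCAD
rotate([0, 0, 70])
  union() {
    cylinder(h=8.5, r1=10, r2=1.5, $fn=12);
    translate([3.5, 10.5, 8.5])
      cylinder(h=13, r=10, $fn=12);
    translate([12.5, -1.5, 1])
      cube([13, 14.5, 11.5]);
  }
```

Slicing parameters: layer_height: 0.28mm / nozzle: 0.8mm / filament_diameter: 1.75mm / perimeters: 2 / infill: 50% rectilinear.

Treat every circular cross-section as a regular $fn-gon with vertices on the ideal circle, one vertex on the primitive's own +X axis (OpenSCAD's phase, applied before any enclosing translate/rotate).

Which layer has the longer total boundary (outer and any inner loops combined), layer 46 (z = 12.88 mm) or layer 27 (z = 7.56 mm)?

layer 27 (z = 7.56 mm)

Layer 46 (z = 12.88): the cone is absent (z outside [0, 8.5]); the r=10 cylinder at (3.5, 10.5) gives a regular 12-gon of circumradius 10 (constant along its height) (perimeter = 2·12·10.000·sin(180°/12) = 62.12 mm); the cube at (12.5, -1.5) does not reach this height (z outside [1, 12.5]); Combining (union): only the r=10 cylinder at (3.5, 10.5) is present, so the union is just that shape — boundary = 62.12 mm; (rotated 70° about Z; rotation is an isometry so areas/perimeters/island counts are preserved). So its perimeter = 62.12 mm. Layer 27 (z = 7.56): the cone contributes a regular 12-gon of circumradius 2.440 (interpolated between r1=10 and r2=1.5 at t=0.889) (perimeter = 2·12·2.440·sin(180°/12) = 15.16 mm); the cylinder at (3.5, 10.5) is not intersected at this z (z outside [8.5, 21.5]); the cube at (12.5, -1.5) (footprint 13×14.5) is included at this height (perimeter 55.00 mm); Taking the union: the 2 present regions are separate (no shared area or edge), so areas and boundary lengths simply add and each stays a separate island — boundary = 70.16 mm; (whole slice rotated 70° about Z — lengths, areas and connectivity unchanged). So its perimeter = 70.16 mm. Layer 27 is larger (70.16 vs 62.12 mm).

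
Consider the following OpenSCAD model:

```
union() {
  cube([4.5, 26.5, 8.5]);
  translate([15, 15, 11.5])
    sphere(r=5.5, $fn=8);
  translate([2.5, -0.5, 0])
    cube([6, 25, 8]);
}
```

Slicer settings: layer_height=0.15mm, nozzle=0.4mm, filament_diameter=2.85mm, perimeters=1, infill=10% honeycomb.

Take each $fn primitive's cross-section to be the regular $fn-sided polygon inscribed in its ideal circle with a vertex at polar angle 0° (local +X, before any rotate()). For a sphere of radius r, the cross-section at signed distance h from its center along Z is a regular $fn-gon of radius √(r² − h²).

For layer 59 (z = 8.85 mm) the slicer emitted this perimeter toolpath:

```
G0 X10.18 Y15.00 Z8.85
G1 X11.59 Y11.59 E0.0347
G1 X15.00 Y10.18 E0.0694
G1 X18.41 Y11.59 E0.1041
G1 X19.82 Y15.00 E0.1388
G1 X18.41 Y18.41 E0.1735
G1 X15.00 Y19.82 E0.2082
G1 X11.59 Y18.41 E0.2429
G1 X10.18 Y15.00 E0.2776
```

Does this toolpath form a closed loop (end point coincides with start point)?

Start point (G0): (10.18, 15.00). End point (last G1): the path returns to the start — closed.

yes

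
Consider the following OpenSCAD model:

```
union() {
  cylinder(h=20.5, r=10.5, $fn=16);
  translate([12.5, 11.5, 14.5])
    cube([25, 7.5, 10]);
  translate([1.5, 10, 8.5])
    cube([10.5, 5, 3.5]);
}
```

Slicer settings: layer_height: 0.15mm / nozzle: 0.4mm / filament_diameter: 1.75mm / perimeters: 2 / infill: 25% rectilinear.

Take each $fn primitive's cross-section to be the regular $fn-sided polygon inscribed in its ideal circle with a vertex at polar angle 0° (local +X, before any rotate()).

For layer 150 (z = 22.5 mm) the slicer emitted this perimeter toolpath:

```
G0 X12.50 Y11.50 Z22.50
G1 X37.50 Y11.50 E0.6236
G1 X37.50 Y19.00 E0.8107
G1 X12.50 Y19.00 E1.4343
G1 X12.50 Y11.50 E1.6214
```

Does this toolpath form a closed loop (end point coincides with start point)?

Start point (G0): (12.50, 11.50). End point (last G1): the path returns to the start — closed.

yes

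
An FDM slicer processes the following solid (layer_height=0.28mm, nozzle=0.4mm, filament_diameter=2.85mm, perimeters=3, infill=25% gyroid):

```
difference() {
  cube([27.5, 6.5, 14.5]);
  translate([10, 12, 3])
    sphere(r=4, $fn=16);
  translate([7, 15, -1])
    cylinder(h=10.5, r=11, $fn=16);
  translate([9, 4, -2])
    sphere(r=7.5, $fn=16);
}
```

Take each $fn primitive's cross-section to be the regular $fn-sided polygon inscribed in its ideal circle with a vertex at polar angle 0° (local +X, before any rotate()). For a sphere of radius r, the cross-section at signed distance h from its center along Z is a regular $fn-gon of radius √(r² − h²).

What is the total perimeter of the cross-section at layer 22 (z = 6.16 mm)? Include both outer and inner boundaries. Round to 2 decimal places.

At z = 6.16 mm: the cube is present — its section is the full 27.5×6.5 rectangle (perimeter 68.00 mm); the r=4 sphere at (10, 12) contributes a regular 16-gon of circumradius √(4²−3.16²) = 2.452 (perimeter = 2·16·2.452·sin(180°/16) = 15.31 mm); the r=11 cylinder at (7, 15) contributes a regular 16-gon of circumradius 11 (perimeter = 2·16·11.000·sin(180°/16) = 68.67 mm); the sphere at (9, 4) is absent (|z−center|=8.160 > r=7.5); Taking the first minus the rest: starting from the 27.5×6.5 cube, the r=4 sphere at (10, 12) misses the remaining region (no effect); the r=11 cylinder at (7, 15) partially overlaps it — only the 21.66 mm² overlap (of its 370.44 mm²) is removed, clipping the outline — boundary = 69.17 mm. Overall, the cross-section is a single solid region. Total boundary length (outer) = 69.17 mm.

69.17 mm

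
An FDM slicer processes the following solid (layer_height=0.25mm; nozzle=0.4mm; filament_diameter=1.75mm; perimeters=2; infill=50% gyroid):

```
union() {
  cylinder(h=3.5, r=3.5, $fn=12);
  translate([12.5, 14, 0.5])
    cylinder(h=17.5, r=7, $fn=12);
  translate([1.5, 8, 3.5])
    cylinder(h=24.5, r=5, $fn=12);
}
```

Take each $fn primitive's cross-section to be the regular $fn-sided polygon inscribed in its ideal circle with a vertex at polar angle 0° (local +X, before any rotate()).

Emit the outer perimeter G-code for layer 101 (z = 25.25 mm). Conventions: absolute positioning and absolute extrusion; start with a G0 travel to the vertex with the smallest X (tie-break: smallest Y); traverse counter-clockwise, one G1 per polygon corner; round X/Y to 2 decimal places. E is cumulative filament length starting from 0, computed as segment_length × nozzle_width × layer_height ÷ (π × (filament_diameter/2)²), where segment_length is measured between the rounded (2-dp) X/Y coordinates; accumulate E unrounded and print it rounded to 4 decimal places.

At z = 25.25 mm: the cylinder is not intersected at this z (z outside [0, 3.5]); the cylinder at (12.5, 14) does not reach this height (z outside [0.5, 18]); the cylinder at (1.5, 8): section is a regular 12-gon, circumradius r=5; Combining (union): only the r=5 cylinder at (1.5, 8) is present, so the union is just that shape — 1 connected region. The outline is a single polygon with 12 vertices. Extrusion per mm of travel: 0.4 × 0.25 / (π × 0.875²) = 0.041575. Accumulating E over each segment gives final E = 1.2912.

G0 X-3.50 Y8.00 Z25.25
G1 X-2.83 Y5.50 E0.1076
G1 X-1.00 Y3.67 E0.2152
G1 X1.50 Y3.00 E0.3228
G1 X4.00 Y3.67 E0.4304
G1 X5.83 Y5.50 E0.5380
G1 X6.50 Y8.00 E0.6456
G1 X5.83 Y10.50 E0.7532
G1 X4.00 Y12.33 E0.8608
G1 X1.50 Y13.00 E0.9684
G1 X-1.00 Y12.33 E1.0760
G1 X-2.83 Y10.50 E1.1836
G1 X-3.50 Y8.00 E1.2912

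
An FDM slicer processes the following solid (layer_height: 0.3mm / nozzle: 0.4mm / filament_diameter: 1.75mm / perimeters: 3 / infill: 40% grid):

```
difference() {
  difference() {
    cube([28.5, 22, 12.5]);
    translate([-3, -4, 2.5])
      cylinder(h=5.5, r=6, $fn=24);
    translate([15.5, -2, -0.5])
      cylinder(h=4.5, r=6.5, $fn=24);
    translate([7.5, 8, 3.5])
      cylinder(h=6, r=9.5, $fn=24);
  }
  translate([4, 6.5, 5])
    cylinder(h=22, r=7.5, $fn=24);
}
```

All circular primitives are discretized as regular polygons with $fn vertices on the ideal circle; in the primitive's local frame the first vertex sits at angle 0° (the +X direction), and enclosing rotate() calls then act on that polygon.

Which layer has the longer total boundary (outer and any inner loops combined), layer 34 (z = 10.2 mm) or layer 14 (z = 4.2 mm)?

layer 14 (z = 4.2 mm)

Layer 34 (z = 10.2): the cube (footprint 28.5×22) is included at this height (perimeter 101.00 mm); the cylinder at (-3, -4) is absent (z outside [2.5, 8]); the cylinder at (15.5, -2) is not intersected at this z (z outside [-0.5, 4]); the cylinder at (7.5, 8) does not reach this height (z outside [3.5, 9.5]); After the difference (first − rest): none of the subtracted shapes is present at this height, so the 28.5×22 cube is unchanged — boundary = 101.00 mm; the r=7.5 cylinder at (4, 6.5) contributes a regular 24-gon of circumradius 7.5 (perimeter = 2·24·7.500·sin(180°/24) = 46.99 mm); Taking the first minus the rest: starting from the result so far, the r=7.5 cylinder at (4, 6.5) partially overlaps it — only the 139.30 mm² overlap (of its 174.70 mm²) is removed, clipping the outline — boundary = 105.07 mm. So its perimeter = 105.07 mm. Layer 14 (z = 4.2): the cube (footprint 28.5×22) is included at this height (perimeter 101.00 mm); the r=6 cylinder at (-3, -4) gives a regular 24-gon of circumradius 6 (constant along its height) (perimeter = 2·24·6.000·sin(180°/24) = 37.59 mm); the cylinder at (15.5, -2) does not reach this height (z outside [-0.5, 4]); the cylinder at (7.5, 8): section is a regular 24-gon, circumradius r=9.5 (perimeter = 2·24·9.500·sin(180°/24) = 59.52 mm); Subtracting the remaining from the first: starting from the 28.5×22 cube, the r=6 cylinder at (-3, -4) partially overlaps it — only the 0.92 mm² overlap (of its 111.81 mm²) is removed, clipping the outline; the r=9.5 cylinder at (7.5, 8) partially overlaps it — only the 255.20 mm² overlap (of its 280.30 mm²) is removed, clipping the outline — boundary = 115.30 mm; the cylinder at (4, 6.5) is not intersected at this z (z outside [5, 27]); After the difference (first − rest): none of the subtracted shapes is present at this height, so the result so far is unchanged — boundary = 115.30 mm. So its perimeter = 115.30 mm. Layer 14 is larger (115.30 vs 105.07 mm).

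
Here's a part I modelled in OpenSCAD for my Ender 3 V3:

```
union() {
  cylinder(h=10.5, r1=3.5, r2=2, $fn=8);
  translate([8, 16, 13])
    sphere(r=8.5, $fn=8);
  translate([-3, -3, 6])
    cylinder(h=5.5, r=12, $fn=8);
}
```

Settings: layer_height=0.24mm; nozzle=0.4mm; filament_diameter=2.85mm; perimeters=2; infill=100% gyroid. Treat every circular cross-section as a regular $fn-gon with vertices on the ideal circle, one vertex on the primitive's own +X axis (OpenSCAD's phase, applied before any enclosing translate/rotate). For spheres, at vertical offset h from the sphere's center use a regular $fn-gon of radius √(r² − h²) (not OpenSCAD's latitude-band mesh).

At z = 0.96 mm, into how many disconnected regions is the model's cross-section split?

At z = 0.96 mm: the cone (r1=3.5→r2=2) has section circumradius 3.363 here — a regular 8-gon; the sphere at (8, 16) is not intersected at this z (|z−center|=12.040 > r=8.5); the cylinder at (-3, -3) is not intersected at this z (z outside [6, 11.5]); Combining (union): only the cone is present, so the union is just that shape — 1 connected region. The result has 1 disconnected region.

1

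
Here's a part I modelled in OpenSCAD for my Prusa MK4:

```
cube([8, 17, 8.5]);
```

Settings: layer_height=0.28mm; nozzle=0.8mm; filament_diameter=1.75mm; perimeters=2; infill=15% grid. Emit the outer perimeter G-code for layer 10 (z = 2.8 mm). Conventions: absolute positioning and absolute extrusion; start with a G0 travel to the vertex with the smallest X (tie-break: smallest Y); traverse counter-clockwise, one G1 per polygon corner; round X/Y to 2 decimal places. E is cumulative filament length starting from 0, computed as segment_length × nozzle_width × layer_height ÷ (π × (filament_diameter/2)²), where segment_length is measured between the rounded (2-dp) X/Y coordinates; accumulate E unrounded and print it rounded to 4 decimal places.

At z = 2.8 mm: the 8×17 cube contributes its full rectangle. The outline is a single polygon with 4 vertices. Extrusion per mm of travel: 0.8 × 0.28 / (π × 0.875²) = 0.093128. Accumulating E over each segment gives final E = 4.6564.

G0 X0.00 Y0.00 Z2.80
G1 X8.00 Y0.00 E0.7450
G1 X8.00 Y17.00 E2.3282
G1 X0.00 Y17.00 E3.0732
G1 X0.00 Y0.00 E4.6564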